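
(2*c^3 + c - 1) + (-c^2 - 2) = 2*c^3 - c^2 + c - 3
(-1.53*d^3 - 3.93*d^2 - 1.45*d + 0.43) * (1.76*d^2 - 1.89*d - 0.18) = -2.6928*d^5 - 4.0251*d^4 + 5.1511*d^3 + 4.2047*d^2 - 0.5517*d - 0.0774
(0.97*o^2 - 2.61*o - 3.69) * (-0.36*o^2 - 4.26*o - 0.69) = -0.3492*o^4 - 3.1926*o^3 + 11.7777*o^2 + 17.5203*o + 2.5461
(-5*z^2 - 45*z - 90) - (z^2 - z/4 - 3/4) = -6*z^2 - 179*z/4 - 357/4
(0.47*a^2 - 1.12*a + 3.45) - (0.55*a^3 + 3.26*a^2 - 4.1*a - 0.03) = -0.55*a^3 - 2.79*a^2 + 2.98*a + 3.48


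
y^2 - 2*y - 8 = (y - 4)*(y + 2)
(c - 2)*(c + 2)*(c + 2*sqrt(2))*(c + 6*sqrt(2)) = c^4 + 8*sqrt(2)*c^3 + 20*c^2 - 32*sqrt(2)*c - 96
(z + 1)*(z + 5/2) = z^2 + 7*z/2 + 5/2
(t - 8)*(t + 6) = t^2 - 2*t - 48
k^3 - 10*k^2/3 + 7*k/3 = k*(k - 7/3)*(k - 1)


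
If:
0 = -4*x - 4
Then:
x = -1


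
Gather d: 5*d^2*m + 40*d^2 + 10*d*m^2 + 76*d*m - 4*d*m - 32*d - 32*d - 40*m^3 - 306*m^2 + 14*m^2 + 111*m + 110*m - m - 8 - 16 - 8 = d^2*(5*m + 40) + d*(10*m^2 + 72*m - 64) - 40*m^3 - 292*m^2 + 220*m - 32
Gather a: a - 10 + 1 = a - 9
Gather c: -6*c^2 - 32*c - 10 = -6*c^2 - 32*c - 10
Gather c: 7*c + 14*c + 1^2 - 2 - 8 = 21*c - 9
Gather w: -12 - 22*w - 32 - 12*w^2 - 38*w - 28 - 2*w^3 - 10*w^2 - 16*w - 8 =-2*w^3 - 22*w^2 - 76*w - 80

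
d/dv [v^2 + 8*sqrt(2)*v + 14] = 2*v + 8*sqrt(2)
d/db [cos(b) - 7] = -sin(b)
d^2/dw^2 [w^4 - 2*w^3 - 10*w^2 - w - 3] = 12*w^2 - 12*w - 20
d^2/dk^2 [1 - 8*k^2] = -16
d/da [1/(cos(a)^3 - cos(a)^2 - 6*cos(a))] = (3*sin(a) - 6*sin(a)/cos(a)^2 - 2*tan(a))/(sin(a)^2 + cos(a) + 5)^2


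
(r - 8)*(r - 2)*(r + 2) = r^3 - 8*r^2 - 4*r + 32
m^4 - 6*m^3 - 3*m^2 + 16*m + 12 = (m - 6)*(m - 2)*(m + 1)^2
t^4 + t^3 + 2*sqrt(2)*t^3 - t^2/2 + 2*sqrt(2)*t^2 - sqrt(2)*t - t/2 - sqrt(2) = (t + 1)*(t - sqrt(2)/2)*(t + sqrt(2)/2)*(t + 2*sqrt(2))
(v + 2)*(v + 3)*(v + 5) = v^3 + 10*v^2 + 31*v + 30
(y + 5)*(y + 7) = y^2 + 12*y + 35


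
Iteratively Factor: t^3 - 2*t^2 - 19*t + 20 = (t + 4)*(t^2 - 6*t + 5) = (t - 1)*(t + 4)*(t - 5)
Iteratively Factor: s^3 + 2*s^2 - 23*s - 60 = (s + 3)*(s^2 - s - 20) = (s - 5)*(s + 3)*(s + 4)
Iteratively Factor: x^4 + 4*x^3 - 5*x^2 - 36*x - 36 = (x + 2)*(x^3 + 2*x^2 - 9*x - 18) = (x + 2)*(x + 3)*(x^2 - x - 6) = (x - 3)*(x + 2)*(x + 3)*(x + 2)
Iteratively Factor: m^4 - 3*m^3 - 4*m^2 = (m - 4)*(m^3 + m^2) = m*(m - 4)*(m^2 + m) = m^2*(m - 4)*(m + 1)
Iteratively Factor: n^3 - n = (n)*(n^2 - 1) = n*(n + 1)*(n - 1)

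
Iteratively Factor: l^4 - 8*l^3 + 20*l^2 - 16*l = (l - 4)*(l^3 - 4*l^2 + 4*l) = l*(l - 4)*(l^2 - 4*l + 4) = l*(l - 4)*(l - 2)*(l - 2)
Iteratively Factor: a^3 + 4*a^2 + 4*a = (a + 2)*(a^2 + 2*a) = a*(a + 2)*(a + 2)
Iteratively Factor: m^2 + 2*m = (m)*(m + 2)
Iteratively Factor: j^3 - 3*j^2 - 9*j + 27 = (j - 3)*(j^2 - 9) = (j - 3)^2*(j + 3)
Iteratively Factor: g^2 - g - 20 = (g - 5)*(g + 4)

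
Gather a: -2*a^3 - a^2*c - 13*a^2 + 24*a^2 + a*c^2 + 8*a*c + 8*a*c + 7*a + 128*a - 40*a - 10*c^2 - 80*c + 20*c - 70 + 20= -2*a^3 + a^2*(11 - c) + a*(c^2 + 16*c + 95) - 10*c^2 - 60*c - 50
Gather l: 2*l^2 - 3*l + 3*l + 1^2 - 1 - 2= 2*l^2 - 2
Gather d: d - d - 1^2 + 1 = 0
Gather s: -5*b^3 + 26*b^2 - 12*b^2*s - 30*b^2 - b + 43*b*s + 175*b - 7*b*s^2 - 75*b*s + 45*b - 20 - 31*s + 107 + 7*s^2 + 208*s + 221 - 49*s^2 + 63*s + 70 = -5*b^3 - 4*b^2 + 219*b + s^2*(-7*b - 42) + s*(-12*b^2 - 32*b + 240) + 378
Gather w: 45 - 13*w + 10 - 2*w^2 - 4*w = -2*w^2 - 17*w + 55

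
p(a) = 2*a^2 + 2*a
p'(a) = 4*a + 2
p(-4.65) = 33.94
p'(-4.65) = -16.60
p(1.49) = 7.42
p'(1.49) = 7.96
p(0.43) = 1.23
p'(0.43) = 3.72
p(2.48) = 17.26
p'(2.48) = 11.92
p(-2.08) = 4.49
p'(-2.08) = -6.32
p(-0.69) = -0.43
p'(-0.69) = -0.76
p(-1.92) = 3.53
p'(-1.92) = -5.68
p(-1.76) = 2.68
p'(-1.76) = -5.04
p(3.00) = 24.00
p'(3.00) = 14.00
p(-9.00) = 144.00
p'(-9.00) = -34.00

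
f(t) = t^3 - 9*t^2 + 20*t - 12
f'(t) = 3*t^2 - 18*t + 20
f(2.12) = -0.52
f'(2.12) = -4.68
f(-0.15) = -15.21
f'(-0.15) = 22.77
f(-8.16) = -1317.81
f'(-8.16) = 366.64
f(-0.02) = -12.40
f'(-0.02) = 20.36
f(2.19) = -0.86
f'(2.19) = -5.03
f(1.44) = 1.12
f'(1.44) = 0.30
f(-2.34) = -120.89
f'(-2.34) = 78.55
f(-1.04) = -43.66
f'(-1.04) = 41.96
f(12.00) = 660.00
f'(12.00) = 236.00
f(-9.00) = -1650.00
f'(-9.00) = 425.00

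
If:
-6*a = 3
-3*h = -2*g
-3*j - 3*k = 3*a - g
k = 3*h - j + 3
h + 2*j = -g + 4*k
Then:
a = -1/2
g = -3/2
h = -1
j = 5/12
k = -5/12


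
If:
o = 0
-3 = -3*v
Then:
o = 0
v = 1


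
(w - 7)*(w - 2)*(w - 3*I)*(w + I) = w^4 - 9*w^3 - 2*I*w^3 + 17*w^2 + 18*I*w^2 - 27*w - 28*I*w + 42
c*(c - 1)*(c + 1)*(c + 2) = c^4 + 2*c^3 - c^2 - 2*c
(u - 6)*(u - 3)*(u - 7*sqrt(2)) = u^3 - 7*sqrt(2)*u^2 - 9*u^2 + 18*u + 63*sqrt(2)*u - 126*sqrt(2)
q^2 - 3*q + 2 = (q - 2)*(q - 1)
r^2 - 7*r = r*(r - 7)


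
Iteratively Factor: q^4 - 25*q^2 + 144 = (q - 4)*(q^3 + 4*q^2 - 9*q - 36) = (q - 4)*(q + 3)*(q^2 + q - 12) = (q - 4)*(q - 3)*(q + 3)*(q + 4)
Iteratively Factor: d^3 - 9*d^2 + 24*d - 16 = (d - 4)*(d^2 - 5*d + 4) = (d - 4)*(d - 1)*(d - 4)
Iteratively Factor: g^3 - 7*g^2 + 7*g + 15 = (g - 3)*(g^2 - 4*g - 5) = (g - 5)*(g - 3)*(g + 1)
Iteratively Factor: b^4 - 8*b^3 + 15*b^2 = (b)*(b^3 - 8*b^2 + 15*b) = b^2*(b^2 - 8*b + 15) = b^2*(b - 5)*(b - 3)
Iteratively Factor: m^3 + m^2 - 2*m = (m - 1)*(m^2 + 2*m) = (m - 1)*(m + 2)*(m)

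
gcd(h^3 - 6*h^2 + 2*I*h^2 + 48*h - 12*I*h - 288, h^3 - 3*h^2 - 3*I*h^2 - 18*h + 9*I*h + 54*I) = h - 6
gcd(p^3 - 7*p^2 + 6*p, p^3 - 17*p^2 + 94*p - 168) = p - 6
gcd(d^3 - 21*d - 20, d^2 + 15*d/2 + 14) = d + 4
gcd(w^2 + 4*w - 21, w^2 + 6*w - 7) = w + 7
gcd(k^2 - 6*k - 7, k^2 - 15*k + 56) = k - 7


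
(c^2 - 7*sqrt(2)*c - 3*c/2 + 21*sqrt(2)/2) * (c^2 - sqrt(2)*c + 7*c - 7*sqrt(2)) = c^4 - 8*sqrt(2)*c^3 + 11*c^3/2 - 44*sqrt(2)*c^2 + 7*c^2/2 + 77*c + 84*sqrt(2)*c - 147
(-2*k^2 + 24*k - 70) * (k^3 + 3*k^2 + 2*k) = -2*k^5 + 18*k^4 - 2*k^3 - 162*k^2 - 140*k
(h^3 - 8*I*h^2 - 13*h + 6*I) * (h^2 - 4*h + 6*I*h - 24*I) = h^5 - 4*h^4 - 2*I*h^4 + 35*h^3 + 8*I*h^3 - 140*h^2 - 72*I*h^2 - 36*h + 288*I*h + 144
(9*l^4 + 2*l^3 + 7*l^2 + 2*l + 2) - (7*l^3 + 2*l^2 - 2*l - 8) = 9*l^4 - 5*l^3 + 5*l^2 + 4*l + 10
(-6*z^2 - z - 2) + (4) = -6*z^2 - z + 2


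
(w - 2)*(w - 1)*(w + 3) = w^3 - 7*w + 6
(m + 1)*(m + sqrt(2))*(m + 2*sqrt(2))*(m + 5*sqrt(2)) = m^4 + m^3 + 8*sqrt(2)*m^3 + 8*sqrt(2)*m^2 + 34*m^2 + 20*sqrt(2)*m + 34*m + 20*sqrt(2)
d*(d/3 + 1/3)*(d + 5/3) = d^3/3 + 8*d^2/9 + 5*d/9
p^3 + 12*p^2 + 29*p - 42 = (p - 1)*(p + 6)*(p + 7)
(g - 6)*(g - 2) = g^2 - 8*g + 12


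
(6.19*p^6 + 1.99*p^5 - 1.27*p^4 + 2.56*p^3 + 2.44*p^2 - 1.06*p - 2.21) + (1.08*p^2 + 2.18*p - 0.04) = 6.19*p^6 + 1.99*p^5 - 1.27*p^4 + 2.56*p^3 + 3.52*p^2 + 1.12*p - 2.25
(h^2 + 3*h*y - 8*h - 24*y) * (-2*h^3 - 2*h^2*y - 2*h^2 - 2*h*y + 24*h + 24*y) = -2*h^5 - 8*h^4*y + 14*h^4 - 6*h^3*y^2 + 56*h^3*y + 40*h^3 + 42*h^2*y^2 + 160*h^2*y - 192*h^2 + 120*h*y^2 - 768*h*y - 576*y^2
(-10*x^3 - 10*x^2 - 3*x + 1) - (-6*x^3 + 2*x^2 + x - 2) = -4*x^3 - 12*x^2 - 4*x + 3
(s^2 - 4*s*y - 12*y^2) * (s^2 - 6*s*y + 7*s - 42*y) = s^4 - 10*s^3*y + 7*s^3 + 12*s^2*y^2 - 70*s^2*y + 72*s*y^3 + 84*s*y^2 + 504*y^3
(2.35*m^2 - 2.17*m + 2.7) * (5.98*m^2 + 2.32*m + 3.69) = 14.053*m^4 - 7.5246*m^3 + 19.7831*m^2 - 1.7433*m + 9.963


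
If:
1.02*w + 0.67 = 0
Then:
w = -0.66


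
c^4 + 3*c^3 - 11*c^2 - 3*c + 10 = (c - 2)*(c - 1)*(c + 1)*(c + 5)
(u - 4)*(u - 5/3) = u^2 - 17*u/3 + 20/3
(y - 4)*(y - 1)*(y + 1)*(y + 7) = y^4 + 3*y^3 - 29*y^2 - 3*y + 28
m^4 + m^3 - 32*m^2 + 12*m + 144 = (m - 4)*(m - 3)*(m + 2)*(m + 6)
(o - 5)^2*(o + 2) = o^3 - 8*o^2 + 5*o + 50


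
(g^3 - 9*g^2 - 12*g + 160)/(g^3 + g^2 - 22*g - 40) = (g - 8)/(g + 2)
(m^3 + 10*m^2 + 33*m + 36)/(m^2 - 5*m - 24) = (m^2 + 7*m + 12)/(m - 8)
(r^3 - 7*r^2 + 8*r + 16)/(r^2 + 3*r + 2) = (r^2 - 8*r + 16)/(r + 2)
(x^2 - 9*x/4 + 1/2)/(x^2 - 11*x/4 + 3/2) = (4*x - 1)/(4*x - 3)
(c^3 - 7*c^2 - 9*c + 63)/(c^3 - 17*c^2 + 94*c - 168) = (c^2 - 9)/(c^2 - 10*c + 24)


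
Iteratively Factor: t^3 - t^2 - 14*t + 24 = (t - 2)*(t^2 + t - 12) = (t - 3)*(t - 2)*(t + 4)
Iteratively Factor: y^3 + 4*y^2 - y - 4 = (y + 1)*(y^2 + 3*y - 4) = (y - 1)*(y + 1)*(y + 4)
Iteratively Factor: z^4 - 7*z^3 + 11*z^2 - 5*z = (z - 5)*(z^3 - 2*z^2 + z) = z*(z - 5)*(z^2 - 2*z + 1) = z*(z - 5)*(z - 1)*(z - 1)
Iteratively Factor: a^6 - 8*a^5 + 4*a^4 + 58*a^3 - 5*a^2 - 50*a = (a - 5)*(a^5 - 3*a^4 - 11*a^3 + 3*a^2 + 10*a) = (a - 5)*(a - 1)*(a^4 - 2*a^3 - 13*a^2 - 10*a) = (a - 5)^2*(a - 1)*(a^3 + 3*a^2 + 2*a) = a*(a - 5)^2*(a - 1)*(a^2 + 3*a + 2) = a*(a - 5)^2*(a - 1)*(a + 2)*(a + 1)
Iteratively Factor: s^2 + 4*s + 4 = (s + 2)*(s + 2)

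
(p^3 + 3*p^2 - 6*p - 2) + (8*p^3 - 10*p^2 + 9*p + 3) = 9*p^3 - 7*p^2 + 3*p + 1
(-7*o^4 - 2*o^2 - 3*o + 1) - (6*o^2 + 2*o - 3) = -7*o^4 - 8*o^2 - 5*o + 4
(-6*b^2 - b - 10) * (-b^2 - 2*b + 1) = 6*b^4 + 13*b^3 + 6*b^2 + 19*b - 10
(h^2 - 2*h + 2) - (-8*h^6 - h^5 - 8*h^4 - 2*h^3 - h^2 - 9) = 8*h^6 + h^5 + 8*h^4 + 2*h^3 + 2*h^2 - 2*h + 11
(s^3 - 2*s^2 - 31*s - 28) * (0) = 0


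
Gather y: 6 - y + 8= 14 - y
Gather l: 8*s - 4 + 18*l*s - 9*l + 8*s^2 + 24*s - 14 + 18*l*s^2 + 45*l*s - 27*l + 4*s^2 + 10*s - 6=l*(18*s^2 + 63*s - 36) + 12*s^2 + 42*s - 24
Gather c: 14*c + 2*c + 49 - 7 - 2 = 16*c + 40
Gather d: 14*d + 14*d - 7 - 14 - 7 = 28*d - 28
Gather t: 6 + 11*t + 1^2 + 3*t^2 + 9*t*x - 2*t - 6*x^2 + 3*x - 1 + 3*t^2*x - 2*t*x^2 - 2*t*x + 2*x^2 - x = t^2*(3*x + 3) + t*(-2*x^2 + 7*x + 9) - 4*x^2 + 2*x + 6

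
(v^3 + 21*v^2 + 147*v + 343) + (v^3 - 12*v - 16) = 2*v^3 + 21*v^2 + 135*v + 327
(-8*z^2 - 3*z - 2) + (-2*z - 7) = -8*z^2 - 5*z - 9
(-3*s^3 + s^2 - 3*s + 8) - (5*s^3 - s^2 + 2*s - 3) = -8*s^3 + 2*s^2 - 5*s + 11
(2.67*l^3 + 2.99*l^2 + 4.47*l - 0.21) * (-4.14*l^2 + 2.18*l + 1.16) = -11.0538*l^5 - 6.558*l^4 - 8.8904*l^3 + 14.0824*l^2 + 4.7274*l - 0.2436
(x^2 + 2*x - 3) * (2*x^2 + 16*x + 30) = 2*x^4 + 20*x^3 + 56*x^2 + 12*x - 90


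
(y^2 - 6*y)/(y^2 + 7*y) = (y - 6)/(y + 7)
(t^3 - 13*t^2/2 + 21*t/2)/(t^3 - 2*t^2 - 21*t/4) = 2*(t - 3)/(2*t + 3)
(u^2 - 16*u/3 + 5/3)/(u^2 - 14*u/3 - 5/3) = (3*u - 1)/(3*u + 1)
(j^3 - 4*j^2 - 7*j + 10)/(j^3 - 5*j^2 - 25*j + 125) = (j^2 + j - 2)/(j^2 - 25)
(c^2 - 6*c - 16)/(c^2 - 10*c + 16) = (c + 2)/(c - 2)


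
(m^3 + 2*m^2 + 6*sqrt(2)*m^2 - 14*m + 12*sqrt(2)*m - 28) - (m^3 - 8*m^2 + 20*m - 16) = 6*sqrt(2)*m^2 + 10*m^2 - 34*m + 12*sqrt(2)*m - 12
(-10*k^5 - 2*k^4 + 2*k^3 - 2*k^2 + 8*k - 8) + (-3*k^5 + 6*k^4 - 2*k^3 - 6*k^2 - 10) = -13*k^5 + 4*k^4 - 8*k^2 + 8*k - 18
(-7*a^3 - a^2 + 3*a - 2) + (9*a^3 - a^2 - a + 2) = 2*a^3 - 2*a^2 + 2*a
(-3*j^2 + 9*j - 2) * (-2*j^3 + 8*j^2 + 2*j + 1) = 6*j^5 - 42*j^4 + 70*j^3 - j^2 + 5*j - 2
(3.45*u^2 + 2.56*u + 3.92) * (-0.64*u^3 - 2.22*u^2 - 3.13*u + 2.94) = -2.208*u^5 - 9.2974*u^4 - 18.9905*u^3 - 6.5722*u^2 - 4.7432*u + 11.5248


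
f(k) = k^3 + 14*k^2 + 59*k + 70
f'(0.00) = 59.00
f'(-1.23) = 29.10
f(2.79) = 365.31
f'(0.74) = 81.36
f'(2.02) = 127.80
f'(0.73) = 81.04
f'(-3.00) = 2.00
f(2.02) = 254.55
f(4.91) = 815.57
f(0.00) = 70.00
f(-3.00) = -8.00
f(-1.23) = 16.75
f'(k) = 3*k^2 + 28*k + 59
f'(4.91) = 268.80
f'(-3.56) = -2.66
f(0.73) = 120.92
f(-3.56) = -7.73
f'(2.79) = 160.47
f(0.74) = 121.73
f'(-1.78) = 18.67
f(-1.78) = 3.70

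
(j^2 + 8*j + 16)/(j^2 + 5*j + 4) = (j + 4)/(j + 1)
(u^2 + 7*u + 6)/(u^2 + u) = (u + 6)/u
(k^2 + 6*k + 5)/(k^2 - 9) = (k^2 + 6*k + 5)/(k^2 - 9)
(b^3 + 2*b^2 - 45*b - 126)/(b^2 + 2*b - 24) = (b^2 - 4*b - 21)/(b - 4)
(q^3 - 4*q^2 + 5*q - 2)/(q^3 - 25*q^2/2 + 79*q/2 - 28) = 2*(q^2 - 3*q + 2)/(2*q^2 - 23*q + 56)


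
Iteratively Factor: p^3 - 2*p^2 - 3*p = (p + 1)*(p^2 - 3*p) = (p - 3)*(p + 1)*(p)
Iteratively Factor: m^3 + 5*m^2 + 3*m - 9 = (m + 3)*(m^2 + 2*m - 3) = (m - 1)*(m + 3)*(m + 3)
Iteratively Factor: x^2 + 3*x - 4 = (x + 4)*(x - 1)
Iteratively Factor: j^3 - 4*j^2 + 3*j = (j - 3)*(j^2 - j) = j*(j - 3)*(j - 1)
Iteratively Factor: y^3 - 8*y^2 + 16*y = (y)*(y^2 - 8*y + 16) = y*(y - 4)*(y - 4)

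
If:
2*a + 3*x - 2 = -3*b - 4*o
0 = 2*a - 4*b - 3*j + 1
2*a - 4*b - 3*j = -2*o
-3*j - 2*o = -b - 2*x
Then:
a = -9*x/16 - 3/8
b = 1/4 - 5*x/8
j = 11*x/24 - 1/4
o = 1/2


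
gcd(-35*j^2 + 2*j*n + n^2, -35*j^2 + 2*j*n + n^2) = 35*j^2 - 2*j*n - n^2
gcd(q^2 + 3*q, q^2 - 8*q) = q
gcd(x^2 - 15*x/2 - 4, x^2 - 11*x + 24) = x - 8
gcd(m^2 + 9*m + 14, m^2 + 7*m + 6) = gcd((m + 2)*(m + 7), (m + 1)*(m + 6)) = 1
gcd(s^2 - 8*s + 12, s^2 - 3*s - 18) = s - 6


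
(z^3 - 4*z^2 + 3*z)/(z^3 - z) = (z - 3)/(z + 1)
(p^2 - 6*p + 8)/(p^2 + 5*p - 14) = (p - 4)/(p + 7)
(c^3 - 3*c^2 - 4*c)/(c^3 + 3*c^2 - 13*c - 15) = c*(c - 4)/(c^2 + 2*c - 15)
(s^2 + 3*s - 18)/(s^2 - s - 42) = (s - 3)/(s - 7)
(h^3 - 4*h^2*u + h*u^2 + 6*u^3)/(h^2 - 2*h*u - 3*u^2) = h - 2*u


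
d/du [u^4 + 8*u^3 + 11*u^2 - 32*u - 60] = 4*u^3 + 24*u^2 + 22*u - 32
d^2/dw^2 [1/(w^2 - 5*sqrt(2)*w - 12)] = 2*(w^2 - 5*sqrt(2)*w - (2*w - 5*sqrt(2))^2 - 12)/(-w^2 + 5*sqrt(2)*w + 12)^3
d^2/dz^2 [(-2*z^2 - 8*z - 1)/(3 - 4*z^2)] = 4*(64*z^3 + 60*z^2 + 144*z + 15)/(64*z^6 - 144*z^4 + 108*z^2 - 27)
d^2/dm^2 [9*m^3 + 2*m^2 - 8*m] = 54*m + 4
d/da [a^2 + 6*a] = 2*a + 6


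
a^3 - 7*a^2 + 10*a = a*(a - 5)*(a - 2)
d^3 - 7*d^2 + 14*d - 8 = (d - 4)*(d - 2)*(d - 1)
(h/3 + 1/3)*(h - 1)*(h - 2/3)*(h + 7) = h^4/3 + 19*h^3/9 - 17*h^2/9 - 19*h/9 + 14/9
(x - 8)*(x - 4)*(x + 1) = x^3 - 11*x^2 + 20*x + 32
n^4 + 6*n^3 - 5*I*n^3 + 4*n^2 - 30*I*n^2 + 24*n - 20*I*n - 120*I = (n + 6)*(n - 5*I)*(n - 2*I)*(n + 2*I)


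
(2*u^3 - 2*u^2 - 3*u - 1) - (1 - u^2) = 2*u^3 - u^2 - 3*u - 2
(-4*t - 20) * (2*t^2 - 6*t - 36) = -8*t^3 - 16*t^2 + 264*t + 720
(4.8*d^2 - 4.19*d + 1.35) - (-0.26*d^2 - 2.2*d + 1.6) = 5.06*d^2 - 1.99*d - 0.25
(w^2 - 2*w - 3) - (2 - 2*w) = w^2 - 5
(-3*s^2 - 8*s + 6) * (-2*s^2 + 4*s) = 6*s^4 + 4*s^3 - 44*s^2 + 24*s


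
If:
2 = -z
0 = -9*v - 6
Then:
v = -2/3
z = -2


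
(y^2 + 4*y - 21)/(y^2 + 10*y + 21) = (y - 3)/(y + 3)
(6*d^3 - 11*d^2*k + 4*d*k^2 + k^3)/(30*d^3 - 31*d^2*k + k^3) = (d - k)/(5*d - k)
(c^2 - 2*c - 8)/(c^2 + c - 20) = (c + 2)/(c + 5)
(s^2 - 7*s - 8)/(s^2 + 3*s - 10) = (s^2 - 7*s - 8)/(s^2 + 3*s - 10)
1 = 1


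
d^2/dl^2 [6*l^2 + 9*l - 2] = 12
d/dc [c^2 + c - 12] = 2*c + 1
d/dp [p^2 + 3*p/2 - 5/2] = 2*p + 3/2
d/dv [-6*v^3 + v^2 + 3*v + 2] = -18*v^2 + 2*v + 3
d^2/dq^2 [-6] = 0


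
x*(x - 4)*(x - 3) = x^3 - 7*x^2 + 12*x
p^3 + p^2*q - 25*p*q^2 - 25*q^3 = (p - 5*q)*(p + q)*(p + 5*q)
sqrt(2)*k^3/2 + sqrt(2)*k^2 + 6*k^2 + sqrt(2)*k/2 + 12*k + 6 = (k + 1)*(k + 6*sqrt(2))*(sqrt(2)*k/2 + sqrt(2)/2)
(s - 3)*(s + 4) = s^2 + s - 12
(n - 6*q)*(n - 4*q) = n^2 - 10*n*q + 24*q^2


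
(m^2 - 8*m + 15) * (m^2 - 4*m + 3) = m^4 - 12*m^3 + 50*m^2 - 84*m + 45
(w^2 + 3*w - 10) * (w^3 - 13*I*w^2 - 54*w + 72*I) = w^5 + 3*w^4 - 13*I*w^4 - 64*w^3 - 39*I*w^3 - 162*w^2 + 202*I*w^2 + 540*w + 216*I*w - 720*I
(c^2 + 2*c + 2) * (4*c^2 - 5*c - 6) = 4*c^4 + 3*c^3 - 8*c^2 - 22*c - 12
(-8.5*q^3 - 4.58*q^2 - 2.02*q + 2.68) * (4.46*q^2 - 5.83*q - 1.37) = -37.91*q^5 + 29.1282*q^4 + 29.3372*q^3 + 30.004*q^2 - 12.857*q - 3.6716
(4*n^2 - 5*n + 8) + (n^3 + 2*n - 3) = n^3 + 4*n^2 - 3*n + 5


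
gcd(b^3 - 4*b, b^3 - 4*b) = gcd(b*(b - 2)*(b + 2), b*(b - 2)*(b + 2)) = b^3 - 4*b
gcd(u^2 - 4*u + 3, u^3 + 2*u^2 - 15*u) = u - 3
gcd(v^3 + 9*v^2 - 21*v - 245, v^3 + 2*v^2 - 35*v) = v^2 + 2*v - 35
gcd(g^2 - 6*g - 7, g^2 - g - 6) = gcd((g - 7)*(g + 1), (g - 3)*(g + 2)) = 1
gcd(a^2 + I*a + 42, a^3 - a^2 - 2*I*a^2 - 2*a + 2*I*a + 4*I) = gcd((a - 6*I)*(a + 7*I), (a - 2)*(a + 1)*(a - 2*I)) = 1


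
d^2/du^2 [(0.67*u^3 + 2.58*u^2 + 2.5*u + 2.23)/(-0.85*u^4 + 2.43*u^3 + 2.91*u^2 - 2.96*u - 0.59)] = (-0.96815*u^9 - 11.1843*u^8 + 0.355470000000054*u^7 + 40.239578*u^6 + 143.755374*u^5 - 218.876946*u^4 - 438.248814*u^3 - 80.252514*u^2 + 68.9142*u - 39.798306)/(0.614125*u^12 - 5.267025*u^11 + 8.75007*u^10 + 28.130523*u^9 - 65.360577*u^8 - 60.538167*u^7 + 124.98168*u^6 + 45.263706*u^5 - 86.075088*u^4 - 7.09545700000001*u^3 + 12.469119*u^2 + 3.091128*u + 0.205379)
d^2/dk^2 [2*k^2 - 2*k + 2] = 4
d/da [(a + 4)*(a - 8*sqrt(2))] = 2*a - 8*sqrt(2) + 4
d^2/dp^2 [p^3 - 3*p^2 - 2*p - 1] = 6*p - 6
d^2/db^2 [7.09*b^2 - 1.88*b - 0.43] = 14.1800000000000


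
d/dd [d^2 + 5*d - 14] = 2*d + 5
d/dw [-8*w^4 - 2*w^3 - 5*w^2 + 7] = 2*w*(-16*w^2 - 3*w - 5)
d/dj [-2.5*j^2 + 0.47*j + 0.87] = 0.47 - 5.0*j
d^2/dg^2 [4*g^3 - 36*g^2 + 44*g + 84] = 24*g - 72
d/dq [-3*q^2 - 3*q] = -6*q - 3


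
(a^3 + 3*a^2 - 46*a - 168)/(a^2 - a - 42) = a + 4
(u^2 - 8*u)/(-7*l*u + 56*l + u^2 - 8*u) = u/(-7*l + u)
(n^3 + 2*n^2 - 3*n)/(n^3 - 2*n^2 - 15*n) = (n - 1)/(n - 5)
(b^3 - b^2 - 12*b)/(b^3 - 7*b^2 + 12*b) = (b + 3)/(b - 3)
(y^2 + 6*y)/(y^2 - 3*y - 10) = y*(y + 6)/(y^2 - 3*y - 10)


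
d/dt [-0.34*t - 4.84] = -0.340000000000000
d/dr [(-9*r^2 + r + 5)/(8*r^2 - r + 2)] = (r^2 - 116*r + 7)/(64*r^4 - 16*r^3 + 33*r^2 - 4*r + 4)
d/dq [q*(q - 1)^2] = (q - 1)*(3*q - 1)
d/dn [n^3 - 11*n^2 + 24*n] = 3*n^2 - 22*n + 24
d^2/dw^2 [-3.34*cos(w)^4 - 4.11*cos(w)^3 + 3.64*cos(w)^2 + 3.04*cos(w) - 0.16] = 53.44*cos(w)^4 + 36.99*cos(w)^3 - 54.64*cos(w)^2 - 27.7*cos(w) + 7.28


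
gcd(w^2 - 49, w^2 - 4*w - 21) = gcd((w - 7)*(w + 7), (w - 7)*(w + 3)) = w - 7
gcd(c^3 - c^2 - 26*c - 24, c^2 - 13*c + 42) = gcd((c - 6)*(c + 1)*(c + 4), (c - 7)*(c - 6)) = c - 6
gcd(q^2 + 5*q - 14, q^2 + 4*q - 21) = q + 7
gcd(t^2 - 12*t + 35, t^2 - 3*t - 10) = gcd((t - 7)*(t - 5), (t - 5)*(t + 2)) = t - 5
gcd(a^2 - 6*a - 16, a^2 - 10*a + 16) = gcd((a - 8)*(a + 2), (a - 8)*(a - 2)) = a - 8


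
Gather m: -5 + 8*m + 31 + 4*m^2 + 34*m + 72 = 4*m^2 + 42*m + 98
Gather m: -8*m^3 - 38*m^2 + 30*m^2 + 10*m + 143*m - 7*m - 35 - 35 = -8*m^3 - 8*m^2 + 146*m - 70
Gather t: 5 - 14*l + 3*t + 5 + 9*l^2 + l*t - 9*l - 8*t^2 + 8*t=9*l^2 - 23*l - 8*t^2 + t*(l + 11) + 10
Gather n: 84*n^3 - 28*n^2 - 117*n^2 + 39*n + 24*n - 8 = 84*n^3 - 145*n^2 + 63*n - 8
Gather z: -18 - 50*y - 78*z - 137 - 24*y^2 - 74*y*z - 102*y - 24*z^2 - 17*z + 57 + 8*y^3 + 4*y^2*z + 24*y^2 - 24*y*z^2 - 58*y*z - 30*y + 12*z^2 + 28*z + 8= 8*y^3 - 182*y + z^2*(-24*y - 12) + z*(4*y^2 - 132*y - 67) - 90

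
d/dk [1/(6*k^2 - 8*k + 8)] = (2 - 3*k)/(3*k^2 - 4*k + 4)^2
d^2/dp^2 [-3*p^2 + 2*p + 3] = -6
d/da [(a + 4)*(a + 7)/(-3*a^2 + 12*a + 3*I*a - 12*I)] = ((-2*a - 11)*(a^2 - 4*a - I*a + 4*I) - (a + 4)*(a + 7)*(-2*a + 4 + I))/(3*(a^2 - 4*a - I*a + 4*I)^2)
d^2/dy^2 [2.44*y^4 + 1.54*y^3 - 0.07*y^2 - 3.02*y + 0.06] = 29.28*y^2 + 9.24*y - 0.14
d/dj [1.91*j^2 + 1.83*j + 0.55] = 3.82*j + 1.83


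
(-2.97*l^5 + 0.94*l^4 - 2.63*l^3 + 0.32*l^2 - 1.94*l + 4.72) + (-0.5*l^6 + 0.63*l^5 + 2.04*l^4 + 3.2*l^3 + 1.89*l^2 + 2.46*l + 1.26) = -0.5*l^6 - 2.34*l^5 + 2.98*l^4 + 0.57*l^3 + 2.21*l^2 + 0.52*l + 5.98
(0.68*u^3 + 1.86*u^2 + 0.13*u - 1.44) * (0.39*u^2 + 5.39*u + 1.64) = 0.2652*u^5 + 4.3906*u^4 + 11.1913*u^3 + 3.1895*u^2 - 7.5484*u - 2.3616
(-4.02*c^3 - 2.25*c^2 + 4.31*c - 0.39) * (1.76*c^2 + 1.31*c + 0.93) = -7.0752*c^5 - 9.2262*c^4 + 0.8995*c^3 + 2.8672*c^2 + 3.4974*c - 0.3627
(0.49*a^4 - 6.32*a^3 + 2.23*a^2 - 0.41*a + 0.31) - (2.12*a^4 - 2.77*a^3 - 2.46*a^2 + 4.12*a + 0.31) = -1.63*a^4 - 3.55*a^3 + 4.69*a^2 - 4.53*a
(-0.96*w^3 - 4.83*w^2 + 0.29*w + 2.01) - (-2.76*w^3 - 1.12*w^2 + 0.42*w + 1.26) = 1.8*w^3 - 3.71*w^2 - 0.13*w + 0.75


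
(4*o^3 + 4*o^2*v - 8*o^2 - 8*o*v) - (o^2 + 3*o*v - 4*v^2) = 4*o^3 + 4*o^2*v - 9*o^2 - 11*o*v + 4*v^2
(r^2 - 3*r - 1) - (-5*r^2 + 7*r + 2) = 6*r^2 - 10*r - 3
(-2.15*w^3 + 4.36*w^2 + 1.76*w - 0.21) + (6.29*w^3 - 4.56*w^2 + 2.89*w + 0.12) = 4.14*w^3 - 0.199999999999999*w^2 + 4.65*w - 0.09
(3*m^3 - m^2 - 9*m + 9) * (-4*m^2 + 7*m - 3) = -12*m^5 + 25*m^4 + 20*m^3 - 96*m^2 + 90*m - 27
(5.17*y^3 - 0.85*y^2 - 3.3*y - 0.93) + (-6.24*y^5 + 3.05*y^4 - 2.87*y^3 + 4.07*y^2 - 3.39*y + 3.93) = -6.24*y^5 + 3.05*y^4 + 2.3*y^3 + 3.22*y^2 - 6.69*y + 3.0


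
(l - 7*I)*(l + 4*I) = l^2 - 3*I*l + 28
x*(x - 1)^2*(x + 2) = x^4 - 3*x^2 + 2*x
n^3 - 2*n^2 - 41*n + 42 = (n - 7)*(n - 1)*(n + 6)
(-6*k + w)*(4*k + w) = -24*k^2 - 2*k*w + w^2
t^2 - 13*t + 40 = (t - 8)*(t - 5)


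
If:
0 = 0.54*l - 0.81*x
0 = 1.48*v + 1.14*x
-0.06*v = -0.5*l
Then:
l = 0.00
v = 0.00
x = 0.00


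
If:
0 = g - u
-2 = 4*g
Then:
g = -1/2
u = -1/2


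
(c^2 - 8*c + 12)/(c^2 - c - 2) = (c - 6)/(c + 1)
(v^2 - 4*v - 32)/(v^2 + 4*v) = (v - 8)/v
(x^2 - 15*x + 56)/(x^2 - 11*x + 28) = (x - 8)/(x - 4)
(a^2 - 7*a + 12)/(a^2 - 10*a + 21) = (a - 4)/(a - 7)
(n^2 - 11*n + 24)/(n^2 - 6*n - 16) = (n - 3)/(n + 2)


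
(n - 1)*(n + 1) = n^2 - 1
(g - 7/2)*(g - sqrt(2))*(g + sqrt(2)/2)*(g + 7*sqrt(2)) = g^4 - 7*g^3/2 + 13*sqrt(2)*g^3/2 - 91*sqrt(2)*g^2/4 - 8*g^2 - 7*sqrt(2)*g + 28*g + 49*sqrt(2)/2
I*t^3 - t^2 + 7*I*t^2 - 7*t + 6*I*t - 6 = (t + 6)*(t + I)*(I*t + I)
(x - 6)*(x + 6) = x^2 - 36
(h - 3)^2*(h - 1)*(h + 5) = h^4 - 2*h^3 - 20*h^2 + 66*h - 45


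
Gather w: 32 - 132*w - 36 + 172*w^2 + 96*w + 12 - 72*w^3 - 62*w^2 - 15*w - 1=-72*w^3 + 110*w^2 - 51*w + 7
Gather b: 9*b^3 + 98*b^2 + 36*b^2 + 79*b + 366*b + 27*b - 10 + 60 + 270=9*b^3 + 134*b^2 + 472*b + 320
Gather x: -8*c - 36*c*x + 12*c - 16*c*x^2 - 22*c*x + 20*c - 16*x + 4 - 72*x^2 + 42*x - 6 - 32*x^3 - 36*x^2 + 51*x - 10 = 24*c - 32*x^3 + x^2*(-16*c - 108) + x*(77 - 58*c) - 12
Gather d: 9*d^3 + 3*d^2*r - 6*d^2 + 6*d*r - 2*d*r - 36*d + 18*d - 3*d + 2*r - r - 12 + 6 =9*d^3 + d^2*(3*r - 6) + d*(4*r - 21) + r - 6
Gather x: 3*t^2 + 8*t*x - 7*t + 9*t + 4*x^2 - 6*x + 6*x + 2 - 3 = 3*t^2 + 8*t*x + 2*t + 4*x^2 - 1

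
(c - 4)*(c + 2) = c^2 - 2*c - 8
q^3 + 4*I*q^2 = q^2*(q + 4*I)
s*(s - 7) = s^2 - 7*s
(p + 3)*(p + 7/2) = p^2 + 13*p/2 + 21/2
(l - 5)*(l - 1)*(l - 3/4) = l^3 - 27*l^2/4 + 19*l/2 - 15/4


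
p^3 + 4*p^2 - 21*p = p*(p - 3)*(p + 7)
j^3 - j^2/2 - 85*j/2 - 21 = (j - 7)*(j + 1/2)*(j + 6)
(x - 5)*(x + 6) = x^2 + x - 30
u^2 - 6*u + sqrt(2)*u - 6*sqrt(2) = (u - 6)*(u + sqrt(2))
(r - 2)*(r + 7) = r^2 + 5*r - 14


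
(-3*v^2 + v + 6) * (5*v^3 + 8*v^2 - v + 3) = -15*v^5 - 19*v^4 + 41*v^3 + 38*v^2 - 3*v + 18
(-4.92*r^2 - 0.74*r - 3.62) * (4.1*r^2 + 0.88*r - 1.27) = -20.172*r^4 - 7.3636*r^3 - 9.2448*r^2 - 2.2458*r + 4.5974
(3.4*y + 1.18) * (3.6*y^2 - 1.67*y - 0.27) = 12.24*y^3 - 1.43*y^2 - 2.8886*y - 0.3186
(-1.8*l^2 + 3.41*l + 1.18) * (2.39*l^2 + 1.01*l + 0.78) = -4.302*l^4 + 6.3319*l^3 + 4.8603*l^2 + 3.8516*l + 0.9204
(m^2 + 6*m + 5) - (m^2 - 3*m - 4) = 9*m + 9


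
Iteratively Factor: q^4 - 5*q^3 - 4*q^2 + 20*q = (q + 2)*(q^3 - 7*q^2 + 10*q) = (q - 5)*(q + 2)*(q^2 - 2*q) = q*(q - 5)*(q + 2)*(q - 2)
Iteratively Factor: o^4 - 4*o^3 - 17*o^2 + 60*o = (o - 5)*(o^3 + o^2 - 12*o) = (o - 5)*(o - 3)*(o^2 + 4*o) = (o - 5)*(o - 3)*(o + 4)*(o)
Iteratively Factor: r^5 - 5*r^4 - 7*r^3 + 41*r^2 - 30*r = (r)*(r^4 - 5*r^3 - 7*r^2 + 41*r - 30) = r*(r + 3)*(r^3 - 8*r^2 + 17*r - 10) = r*(r - 5)*(r + 3)*(r^2 - 3*r + 2) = r*(r - 5)*(r - 2)*(r + 3)*(r - 1)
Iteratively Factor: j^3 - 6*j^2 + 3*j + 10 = (j - 5)*(j^2 - j - 2) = (j - 5)*(j - 2)*(j + 1)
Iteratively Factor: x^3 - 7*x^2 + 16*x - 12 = (x - 3)*(x^2 - 4*x + 4) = (x - 3)*(x - 2)*(x - 2)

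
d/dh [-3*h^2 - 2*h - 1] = -6*h - 2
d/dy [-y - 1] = -1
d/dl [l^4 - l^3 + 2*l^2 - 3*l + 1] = 4*l^3 - 3*l^2 + 4*l - 3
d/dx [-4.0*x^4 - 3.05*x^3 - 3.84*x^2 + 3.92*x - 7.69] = -16.0*x^3 - 9.15*x^2 - 7.68*x + 3.92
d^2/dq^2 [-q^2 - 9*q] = -2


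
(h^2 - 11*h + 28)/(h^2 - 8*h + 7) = (h - 4)/(h - 1)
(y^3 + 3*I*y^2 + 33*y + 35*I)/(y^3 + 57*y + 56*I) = (y - 5*I)/(y - 8*I)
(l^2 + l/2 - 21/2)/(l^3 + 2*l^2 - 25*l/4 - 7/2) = 2*(l - 3)/(2*l^2 - 3*l - 2)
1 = 1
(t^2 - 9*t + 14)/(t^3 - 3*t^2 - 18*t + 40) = (t - 7)/(t^2 - t - 20)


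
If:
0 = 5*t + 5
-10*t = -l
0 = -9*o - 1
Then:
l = -10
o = -1/9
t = -1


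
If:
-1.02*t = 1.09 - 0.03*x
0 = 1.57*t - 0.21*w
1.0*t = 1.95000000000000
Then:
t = 1.95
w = 14.58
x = 102.63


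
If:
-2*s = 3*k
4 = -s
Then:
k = 8/3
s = -4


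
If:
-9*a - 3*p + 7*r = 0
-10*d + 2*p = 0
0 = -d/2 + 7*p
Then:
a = 7*r/9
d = 0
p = 0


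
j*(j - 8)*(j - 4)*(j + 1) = j^4 - 11*j^3 + 20*j^2 + 32*j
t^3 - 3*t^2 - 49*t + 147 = (t - 7)*(t - 3)*(t + 7)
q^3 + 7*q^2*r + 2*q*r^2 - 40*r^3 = (q - 2*r)*(q + 4*r)*(q + 5*r)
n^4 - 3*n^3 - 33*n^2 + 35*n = n*(n - 7)*(n - 1)*(n + 5)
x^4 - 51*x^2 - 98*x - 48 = (x - 8)*(x + 1)^2*(x + 6)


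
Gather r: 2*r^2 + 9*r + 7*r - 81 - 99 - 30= 2*r^2 + 16*r - 210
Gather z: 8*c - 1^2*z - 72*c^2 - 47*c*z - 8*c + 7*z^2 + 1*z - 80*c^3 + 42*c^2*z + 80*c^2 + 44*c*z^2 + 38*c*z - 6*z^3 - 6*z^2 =-80*c^3 + 8*c^2 - 6*z^3 + z^2*(44*c + 1) + z*(42*c^2 - 9*c)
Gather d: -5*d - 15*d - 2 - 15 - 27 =-20*d - 44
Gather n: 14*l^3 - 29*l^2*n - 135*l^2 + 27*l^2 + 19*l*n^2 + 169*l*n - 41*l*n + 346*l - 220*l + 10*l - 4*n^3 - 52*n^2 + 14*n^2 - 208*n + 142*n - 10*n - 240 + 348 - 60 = 14*l^3 - 108*l^2 + 136*l - 4*n^3 + n^2*(19*l - 38) + n*(-29*l^2 + 128*l - 76) + 48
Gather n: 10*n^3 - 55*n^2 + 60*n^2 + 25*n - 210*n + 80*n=10*n^3 + 5*n^2 - 105*n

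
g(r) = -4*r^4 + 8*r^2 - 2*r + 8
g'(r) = -16*r^3 + 16*r - 2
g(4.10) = -996.02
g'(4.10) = -1039.14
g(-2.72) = -146.32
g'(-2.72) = 276.46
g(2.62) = -130.80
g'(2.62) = -247.84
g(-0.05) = 8.12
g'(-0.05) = -2.80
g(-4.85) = -2007.35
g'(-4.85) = 1745.75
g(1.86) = -15.92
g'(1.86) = -75.20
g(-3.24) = -342.34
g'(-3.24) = 490.36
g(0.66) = 9.41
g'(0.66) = 3.96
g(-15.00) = -200662.00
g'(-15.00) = 53758.00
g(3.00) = -250.00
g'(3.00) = -386.00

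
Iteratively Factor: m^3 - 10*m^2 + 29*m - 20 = (m - 1)*(m^2 - 9*m + 20) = (m - 5)*(m - 1)*(m - 4)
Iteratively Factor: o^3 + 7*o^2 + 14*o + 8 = (o + 2)*(o^2 + 5*o + 4) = (o + 1)*(o + 2)*(o + 4)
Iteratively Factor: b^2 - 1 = (b - 1)*(b + 1)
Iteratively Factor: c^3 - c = (c + 1)*(c^2 - c) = c*(c + 1)*(c - 1)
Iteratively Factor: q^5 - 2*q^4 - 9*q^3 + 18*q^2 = (q)*(q^4 - 2*q^3 - 9*q^2 + 18*q) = q*(q - 2)*(q^3 - 9*q) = q*(q - 2)*(q + 3)*(q^2 - 3*q) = q^2*(q - 2)*(q + 3)*(q - 3)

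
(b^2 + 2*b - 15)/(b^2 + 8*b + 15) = (b - 3)/(b + 3)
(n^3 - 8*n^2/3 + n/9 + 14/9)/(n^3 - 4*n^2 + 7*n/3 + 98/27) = 3*(n - 1)/(3*n - 7)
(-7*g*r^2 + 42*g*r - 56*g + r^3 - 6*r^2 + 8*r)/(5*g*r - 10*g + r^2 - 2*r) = (-7*g*r + 28*g + r^2 - 4*r)/(5*g + r)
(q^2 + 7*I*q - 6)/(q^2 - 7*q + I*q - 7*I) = (q + 6*I)/(q - 7)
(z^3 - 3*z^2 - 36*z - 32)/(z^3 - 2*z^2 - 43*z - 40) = (z + 4)/(z + 5)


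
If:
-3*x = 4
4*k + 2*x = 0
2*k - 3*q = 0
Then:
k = 2/3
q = 4/9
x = -4/3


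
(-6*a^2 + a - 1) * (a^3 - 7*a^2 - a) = -6*a^5 + 43*a^4 - 2*a^3 + 6*a^2 + a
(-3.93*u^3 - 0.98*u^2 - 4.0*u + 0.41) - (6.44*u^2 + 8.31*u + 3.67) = -3.93*u^3 - 7.42*u^2 - 12.31*u - 3.26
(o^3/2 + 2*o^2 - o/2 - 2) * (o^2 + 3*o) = o^5/2 + 7*o^4/2 + 11*o^3/2 - 7*o^2/2 - 6*o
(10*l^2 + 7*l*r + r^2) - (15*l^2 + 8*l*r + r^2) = -5*l^2 - l*r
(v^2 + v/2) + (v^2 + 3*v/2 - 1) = 2*v^2 + 2*v - 1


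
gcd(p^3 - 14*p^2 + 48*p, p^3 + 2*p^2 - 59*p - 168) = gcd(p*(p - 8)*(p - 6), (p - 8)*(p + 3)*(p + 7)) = p - 8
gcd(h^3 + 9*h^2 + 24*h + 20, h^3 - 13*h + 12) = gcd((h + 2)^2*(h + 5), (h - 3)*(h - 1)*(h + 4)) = 1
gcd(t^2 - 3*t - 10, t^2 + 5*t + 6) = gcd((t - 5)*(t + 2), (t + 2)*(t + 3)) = t + 2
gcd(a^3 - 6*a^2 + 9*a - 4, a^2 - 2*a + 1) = a^2 - 2*a + 1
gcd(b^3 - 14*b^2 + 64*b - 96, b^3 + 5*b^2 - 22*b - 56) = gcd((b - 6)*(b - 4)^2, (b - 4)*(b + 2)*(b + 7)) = b - 4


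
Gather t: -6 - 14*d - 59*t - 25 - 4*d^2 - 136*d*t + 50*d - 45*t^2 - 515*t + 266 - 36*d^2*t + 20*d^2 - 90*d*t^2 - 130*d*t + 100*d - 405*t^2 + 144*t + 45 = 16*d^2 + 136*d + t^2*(-90*d - 450) + t*(-36*d^2 - 266*d - 430) + 280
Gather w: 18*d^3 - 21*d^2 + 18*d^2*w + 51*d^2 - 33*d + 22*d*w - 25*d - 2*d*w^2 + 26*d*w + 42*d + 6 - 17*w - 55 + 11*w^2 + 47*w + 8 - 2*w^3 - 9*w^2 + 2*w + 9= 18*d^3 + 30*d^2 - 16*d - 2*w^3 + w^2*(2 - 2*d) + w*(18*d^2 + 48*d + 32) - 32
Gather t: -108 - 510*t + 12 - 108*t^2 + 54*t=-108*t^2 - 456*t - 96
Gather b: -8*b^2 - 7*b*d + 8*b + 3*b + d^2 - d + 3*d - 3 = -8*b^2 + b*(11 - 7*d) + d^2 + 2*d - 3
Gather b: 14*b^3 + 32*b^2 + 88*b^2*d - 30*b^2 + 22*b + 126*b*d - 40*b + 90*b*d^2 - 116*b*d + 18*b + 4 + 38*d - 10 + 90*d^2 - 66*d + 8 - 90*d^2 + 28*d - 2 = 14*b^3 + b^2*(88*d + 2) + b*(90*d^2 + 10*d)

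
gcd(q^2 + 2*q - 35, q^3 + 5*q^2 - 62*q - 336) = q + 7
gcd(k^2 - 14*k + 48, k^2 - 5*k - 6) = k - 6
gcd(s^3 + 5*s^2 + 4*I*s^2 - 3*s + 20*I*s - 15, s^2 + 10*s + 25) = s + 5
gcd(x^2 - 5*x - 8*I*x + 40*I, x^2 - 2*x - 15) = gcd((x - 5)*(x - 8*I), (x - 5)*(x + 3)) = x - 5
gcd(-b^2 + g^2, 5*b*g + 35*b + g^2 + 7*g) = 1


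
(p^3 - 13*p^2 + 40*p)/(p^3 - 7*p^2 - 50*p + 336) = p*(p - 5)/(p^2 + p - 42)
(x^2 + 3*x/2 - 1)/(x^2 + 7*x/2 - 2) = (x + 2)/(x + 4)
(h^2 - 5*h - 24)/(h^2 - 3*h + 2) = (h^2 - 5*h - 24)/(h^2 - 3*h + 2)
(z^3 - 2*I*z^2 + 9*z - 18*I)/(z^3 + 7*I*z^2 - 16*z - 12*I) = (z^2 - 5*I*z - 6)/(z^2 + 4*I*z - 4)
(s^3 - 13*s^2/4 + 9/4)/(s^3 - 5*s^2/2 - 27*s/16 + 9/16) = 4*(s - 1)/(4*s - 1)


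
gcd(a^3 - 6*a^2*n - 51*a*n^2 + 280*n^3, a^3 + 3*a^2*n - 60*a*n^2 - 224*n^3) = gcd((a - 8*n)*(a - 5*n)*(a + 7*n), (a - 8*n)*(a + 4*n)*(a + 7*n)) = a^2 - a*n - 56*n^2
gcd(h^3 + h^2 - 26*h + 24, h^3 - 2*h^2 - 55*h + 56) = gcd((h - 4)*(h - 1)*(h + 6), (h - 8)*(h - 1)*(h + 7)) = h - 1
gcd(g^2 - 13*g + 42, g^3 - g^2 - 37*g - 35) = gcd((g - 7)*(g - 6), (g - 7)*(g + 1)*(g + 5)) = g - 7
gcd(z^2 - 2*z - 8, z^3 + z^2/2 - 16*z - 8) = z - 4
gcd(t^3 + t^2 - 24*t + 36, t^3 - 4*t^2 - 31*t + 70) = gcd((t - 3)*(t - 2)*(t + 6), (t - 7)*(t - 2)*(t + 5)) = t - 2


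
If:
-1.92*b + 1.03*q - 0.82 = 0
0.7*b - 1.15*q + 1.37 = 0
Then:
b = 0.31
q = 1.38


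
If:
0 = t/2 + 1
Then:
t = -2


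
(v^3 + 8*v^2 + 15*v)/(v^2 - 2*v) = (v^2 + 8*v + 15)/(v - 2)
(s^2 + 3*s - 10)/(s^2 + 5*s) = (s - 2)/s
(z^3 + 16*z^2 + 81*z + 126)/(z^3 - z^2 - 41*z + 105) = (z^2 + 9*z + 18)/(z^2 - 8*z + 15)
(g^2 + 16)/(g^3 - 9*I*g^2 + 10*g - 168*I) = (g - 4*I)/(g^2 - 13*I*g - 42)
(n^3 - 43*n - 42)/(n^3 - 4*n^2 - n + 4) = (n^2 - n - 42)/(n^2 - 5*n + 4)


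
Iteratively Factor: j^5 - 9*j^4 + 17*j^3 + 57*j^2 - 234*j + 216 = (j + 3)*(j^4 - 12*j^3 + 53*j^2 - 102*j + 72) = (j - 4)*(j + 3)*(j^3 - 8*j^2 + 21*j - 18) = (j - 4)*(j - 3)*(j + 3)*(j^2 - 5*j + 6) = (j - 4)*(j - 3)*(j - 2)*(j + 3)*(j - 3)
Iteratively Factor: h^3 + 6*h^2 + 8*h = (h + 4)*(h^2 + 2*h) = (h + 2)*(h + 4)*(h)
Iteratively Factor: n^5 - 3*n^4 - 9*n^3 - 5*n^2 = (n)*(n^4 - 3*n^3 - 9*n^2 - 5*n) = n*(n + 1)*(n^3 - 4*n^2 - 5*n) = n*(n + 1)^2*(n^2 - 5*n) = n*(n - 5)*(n + 1)^2*(n)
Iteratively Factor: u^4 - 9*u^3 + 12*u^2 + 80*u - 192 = (u - 4)*(u^3 - 5*u^2 - 8*u + 48) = (u - 4)^2*(u^2 - u - 12) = (u - 4)^2*(u + 3)*(u - 4)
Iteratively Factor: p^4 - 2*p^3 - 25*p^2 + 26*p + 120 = (p - 5)*(p^3 + 3*p^2 - 10*p - 24) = (p - 5)*(p - 3)*(p^2 + 6*p + 8) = (p - 5)*(p - 3)*(p + 4)*(p + 2)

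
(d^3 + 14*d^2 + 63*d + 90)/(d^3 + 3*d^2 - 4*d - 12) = (d^2 + 11*d + 30)/(d^2 - 4)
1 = 1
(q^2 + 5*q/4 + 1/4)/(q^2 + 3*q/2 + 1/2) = (4*q + 1)/(2*(2*q + 1))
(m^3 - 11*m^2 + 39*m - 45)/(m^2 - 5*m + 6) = (m^2 - 8*m + 15)/(m - 2)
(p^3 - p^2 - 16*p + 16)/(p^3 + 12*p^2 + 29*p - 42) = (p^2 - 16)/(p^2 + 13*p + 42)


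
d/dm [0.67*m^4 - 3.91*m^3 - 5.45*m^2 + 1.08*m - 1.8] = 2.68*m^3 - 11.73*m^2 - 10.9*m + 1.08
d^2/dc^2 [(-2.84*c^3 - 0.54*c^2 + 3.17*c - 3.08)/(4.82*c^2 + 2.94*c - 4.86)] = (1.70530256582424e-13*c^4 - 19.552904*c^3 - 261.758064*c^2 - 218.807064*c - 132.46452)/(111.980168*c^6 + 204.909768*c^5 - 213.741936*c^4 - 387.808344*c^3 + 215.515728*c^2 + 208.324872*c - 114.791256)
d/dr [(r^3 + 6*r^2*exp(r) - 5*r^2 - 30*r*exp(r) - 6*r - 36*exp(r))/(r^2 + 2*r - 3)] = (6*r^4*exp(r) + r^4 - 18*r^3*exp(r) + 4*r^3 - 72*r^2*exp(r) - 13*r^2 + 54*r*exp(r) + 30*r + 270*exp(r) + 18)/(r^4 + 4*r^3 - 2*r^2 - 12*r + 9)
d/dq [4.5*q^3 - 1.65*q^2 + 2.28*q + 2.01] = 13.5*q^2 - 3.3*q + 2.28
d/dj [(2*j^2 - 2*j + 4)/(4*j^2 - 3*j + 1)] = 2*(j^2 - 14*j + 5)/(16*j^4 - 24*j^3 + 17*j^2 - 6*j + 1)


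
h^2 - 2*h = h*(h - 2)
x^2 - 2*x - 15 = (x - 5)*(x + 3)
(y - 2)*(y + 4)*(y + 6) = y^3 + 8*y^2 + 4*y - 48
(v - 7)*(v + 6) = v^2 - v - 42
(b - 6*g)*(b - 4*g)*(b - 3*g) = b^3 - 13*b^2*g + 54*b*g^2 - 72*g^3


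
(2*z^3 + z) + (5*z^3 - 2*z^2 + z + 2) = 7*z^3 - 2*z^2 + 2*z + 2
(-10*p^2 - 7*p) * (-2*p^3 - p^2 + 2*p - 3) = 20*p^5 + 24*p^4 - 13*p^3 + 16*p^2 + 21*p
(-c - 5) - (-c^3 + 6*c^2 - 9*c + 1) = c^3 - 6*c^2 + 8*c - 6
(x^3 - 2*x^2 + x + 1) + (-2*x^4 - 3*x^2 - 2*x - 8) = -2*x^4 + x^3 - 5*x^2 - x - 7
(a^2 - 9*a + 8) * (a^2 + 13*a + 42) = a^4 + 4*a^3 - 67*a^2 - 274*a + 336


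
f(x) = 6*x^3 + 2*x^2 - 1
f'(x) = 18*x^2 + 4*x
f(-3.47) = -227.61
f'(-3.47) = 202.86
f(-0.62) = -1.66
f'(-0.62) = 4.44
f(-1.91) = -35.51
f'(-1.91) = 58.03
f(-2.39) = -71.49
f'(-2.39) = 93.26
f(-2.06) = -44.96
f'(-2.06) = 68.14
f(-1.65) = -22.51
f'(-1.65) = 42.40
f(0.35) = -0.50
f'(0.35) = 3.60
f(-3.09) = -158.93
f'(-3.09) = 159.51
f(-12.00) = -10081.00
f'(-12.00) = 2544.00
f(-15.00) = -19801.00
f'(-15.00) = 3990.00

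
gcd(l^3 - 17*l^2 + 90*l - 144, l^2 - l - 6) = l - 3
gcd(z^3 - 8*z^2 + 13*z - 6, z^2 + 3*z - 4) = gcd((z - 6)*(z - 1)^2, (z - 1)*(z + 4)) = z - 1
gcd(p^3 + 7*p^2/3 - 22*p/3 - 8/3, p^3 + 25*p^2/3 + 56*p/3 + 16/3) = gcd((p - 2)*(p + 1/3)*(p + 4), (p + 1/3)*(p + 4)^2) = p^2 + 13*p/3 + 4/3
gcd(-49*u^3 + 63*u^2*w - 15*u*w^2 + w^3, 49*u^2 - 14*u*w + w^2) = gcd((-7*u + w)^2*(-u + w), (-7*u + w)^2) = 49*u^2 - 14*u*w + w^2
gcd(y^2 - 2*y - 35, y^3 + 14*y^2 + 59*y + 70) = y + 5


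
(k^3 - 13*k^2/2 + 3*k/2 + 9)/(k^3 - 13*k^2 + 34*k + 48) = (k - 3/2)/(k - 8)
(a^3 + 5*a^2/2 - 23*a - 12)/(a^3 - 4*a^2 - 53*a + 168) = (a^3 + 5*a^2/2 - 23*a - 12)/(a^3 - 4*a^2 - 53*a + 168)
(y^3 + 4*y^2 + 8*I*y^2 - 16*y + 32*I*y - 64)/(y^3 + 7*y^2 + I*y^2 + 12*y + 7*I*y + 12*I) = (y^2 + 8*I*y - 16)/(y^2 + y*(3 + I) + 3*I)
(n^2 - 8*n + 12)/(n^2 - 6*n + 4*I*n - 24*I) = (n - 2)/(n + 4*I)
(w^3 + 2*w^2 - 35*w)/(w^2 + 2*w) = (w^2 + 2*w - 35)/(w + 2)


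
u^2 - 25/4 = (u - 5/2)*(u + 5/2)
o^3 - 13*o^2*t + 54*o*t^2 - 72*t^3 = (o - 6*t)*(o - 4*t)*(o - 3*t)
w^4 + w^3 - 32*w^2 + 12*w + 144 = (w - 4)*(w - 3)*(w + 2)*(w + 6)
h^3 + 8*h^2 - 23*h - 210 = (h - 5)*(h + 6)*(h + 7)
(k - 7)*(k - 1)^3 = k^4 - 10*k^3 + 24*k^2 - 22*k + 7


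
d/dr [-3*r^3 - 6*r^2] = 3*r*(-3*r - 4)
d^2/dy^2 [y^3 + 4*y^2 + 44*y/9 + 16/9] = 6*y + 8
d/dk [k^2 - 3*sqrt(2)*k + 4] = 2*k - 3*sqrt(2)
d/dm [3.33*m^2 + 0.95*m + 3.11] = 6.66*m + 0.95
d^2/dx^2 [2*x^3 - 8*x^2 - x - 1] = 12*x - 16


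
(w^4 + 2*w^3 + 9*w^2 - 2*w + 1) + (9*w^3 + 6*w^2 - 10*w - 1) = w^4 + 11*w^3 + 15*w^2 - 12*w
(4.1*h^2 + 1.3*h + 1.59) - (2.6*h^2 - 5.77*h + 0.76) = 1.5*h^2 + 7.07*h + 0.83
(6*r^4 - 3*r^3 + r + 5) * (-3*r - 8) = -18*r^5 - 39*r^4 + 24*r^3 - 3*r^2 - 23*r - 40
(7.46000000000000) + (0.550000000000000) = 8.01000000000000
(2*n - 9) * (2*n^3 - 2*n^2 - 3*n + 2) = 4*n^4 - 22*n^3 + 12*n^2 + 31*n - 18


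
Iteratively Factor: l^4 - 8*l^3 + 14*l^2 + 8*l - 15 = (l - 1)*(l^3 - 7*l^2 + 7*l + 15) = (l - 5)*(l - 1)*(l^2 - 2*l - 3) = (l - 5)*(l - 3)*(l - 1)*(l + 1)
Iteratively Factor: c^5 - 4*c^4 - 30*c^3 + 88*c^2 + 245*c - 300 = (c + 4)*(c^4 - 8*c^3 + 2*c^2 + 80*c - 75) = (c - 5)*(c + 4)*(c^3 - 3*c^2 - 13*c + 15) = (c - 5)^2*(c + 4)*(c^2 + 2*c - 3) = (c - 5)^2*(c + 3)*(c + 4)*(c - 1)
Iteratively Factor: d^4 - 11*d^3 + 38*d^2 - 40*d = (d - 2)*(d^3 - 9*d^2 + 20*d) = (d - 5)*(d - 2)*(d^2 - 4*d) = (d - 5)*(d - 4)*(d - 2)*(d)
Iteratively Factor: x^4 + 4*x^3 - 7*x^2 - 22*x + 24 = (x + 4)*(x^3 - 7*x + 6) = (x - 2)*(x + 4)*(x^2 + 2*x - 3) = (x - 2)*(x - 1)*(x + 4)*(x + 3)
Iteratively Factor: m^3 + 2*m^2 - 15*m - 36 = (m - 4)*(m^2 + 6*m + 9) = (m - 4)*(m + 3)*(m + 3)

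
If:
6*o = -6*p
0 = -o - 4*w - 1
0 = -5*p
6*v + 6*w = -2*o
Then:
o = 0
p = 0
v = 1/4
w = -1/4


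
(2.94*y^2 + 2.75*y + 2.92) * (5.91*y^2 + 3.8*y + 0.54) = 17.3754*y^4 + 27.4245*y^3 + 29.2948*y^2 + 12.581*y + 1.5768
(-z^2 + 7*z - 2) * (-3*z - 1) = 3*z^3 - 20*z^2 - z + 2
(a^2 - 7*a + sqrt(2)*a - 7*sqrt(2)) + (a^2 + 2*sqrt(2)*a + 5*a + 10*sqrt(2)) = 2*a^2 - 2*a + 3*sqrt(2)*a + 3*sqrt(2)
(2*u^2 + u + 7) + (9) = 2*u^2 + u + 16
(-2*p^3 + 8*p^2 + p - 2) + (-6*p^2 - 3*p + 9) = -2*p^3 + 2*p^2 - 2*p + 7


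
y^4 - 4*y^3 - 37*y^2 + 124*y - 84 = (y - 7)*(y - 2)*(y - 1)*(y + 6)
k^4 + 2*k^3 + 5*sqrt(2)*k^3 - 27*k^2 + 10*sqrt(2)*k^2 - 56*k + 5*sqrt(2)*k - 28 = (k + 1)^2*(k - 2*sqrt(2))*(k + 7*sqrt(2))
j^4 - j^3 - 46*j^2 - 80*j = j*(j - 8)*(j + 2)*(j + 5)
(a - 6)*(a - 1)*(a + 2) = a^3 - 5*a^2 - 8*a + 12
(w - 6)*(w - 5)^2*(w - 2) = w^4 - 18*w^3 + 117*w^2 - 320*w + 300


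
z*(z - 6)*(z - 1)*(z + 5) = z^4 - 2*z^3 - 29*z^2 + 30*z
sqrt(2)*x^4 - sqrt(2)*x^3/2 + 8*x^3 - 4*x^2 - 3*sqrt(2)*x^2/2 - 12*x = x*(x - 3/2)*(x + 4*sqrt(2))*(sqrt(2)*x + sqrt(2))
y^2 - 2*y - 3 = (y - 3)*(y + 1)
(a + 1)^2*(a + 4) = a^3 + 6*a^2 + 9*a + 4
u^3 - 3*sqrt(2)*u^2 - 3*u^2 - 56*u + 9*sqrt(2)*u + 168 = (u - 3)*(u - 7*sqrt(2))*(u + 4*sqrt(2))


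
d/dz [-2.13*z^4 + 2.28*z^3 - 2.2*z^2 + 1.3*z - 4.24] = -8.52*z^3 + 6.84*z^2 - 4.4*z + 1.3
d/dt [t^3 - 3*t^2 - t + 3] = 3*t^2 - 6*t - 1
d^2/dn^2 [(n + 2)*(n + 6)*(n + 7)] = 6*n + 30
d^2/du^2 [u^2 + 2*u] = 2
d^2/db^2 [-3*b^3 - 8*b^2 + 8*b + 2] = -18*b - 16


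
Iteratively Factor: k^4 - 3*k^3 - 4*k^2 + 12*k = (k + 2)*(k^3 - 5*k^2 + 6*k) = k*(k + 2)*(k^2 - 5*k + 6) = k*(k - 3)*(k + 2)*(k - 2)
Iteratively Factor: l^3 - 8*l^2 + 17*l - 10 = (l - 1)*(l^2 - 7*l + 10) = (l - 2)*(l - 1)*(l - 5)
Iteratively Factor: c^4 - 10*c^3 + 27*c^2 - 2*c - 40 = (c + 1)*(c^3 - 11*c^2 + 38*c - 40) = (c - 4)*(c + 1)*(c^2 - 7*c + 10) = (c - 5)*(c - 4)*(c + 1)*(c - 2)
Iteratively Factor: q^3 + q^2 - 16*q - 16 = (q - 4)*(q^2 + 5*q + 4) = (q - 4)*(q + 1)*(q + 4)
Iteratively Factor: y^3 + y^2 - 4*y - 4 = (y + 1)*(y^2 - 4) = (y - 2)*(y + 1)*(y + 2)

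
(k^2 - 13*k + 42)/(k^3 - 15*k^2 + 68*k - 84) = 1/(k - 2)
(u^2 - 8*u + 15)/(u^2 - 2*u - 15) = (u - 3)/(u + 3)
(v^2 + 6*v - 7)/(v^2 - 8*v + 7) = (v + 7)/(v - 7)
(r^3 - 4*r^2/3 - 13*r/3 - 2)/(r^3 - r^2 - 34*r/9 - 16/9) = 3*(r - 3)/(3*r - 8)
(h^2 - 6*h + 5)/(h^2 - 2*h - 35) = (-h^2 + 6*h - 5)/(-h^2 + 2*h + 35)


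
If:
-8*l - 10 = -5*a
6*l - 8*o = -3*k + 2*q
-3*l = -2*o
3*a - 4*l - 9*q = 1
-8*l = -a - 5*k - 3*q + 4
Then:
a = 398/281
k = -107/281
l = -205/562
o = -615/1124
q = 147/281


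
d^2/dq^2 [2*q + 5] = 0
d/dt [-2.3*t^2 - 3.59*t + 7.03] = -4.6*t - 3.59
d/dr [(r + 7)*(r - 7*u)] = 2*r - 7*u + 7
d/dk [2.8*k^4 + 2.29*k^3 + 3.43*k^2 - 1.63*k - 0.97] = 11.2*k^3 + 6.87*k^2 + 6.86*k - 1.63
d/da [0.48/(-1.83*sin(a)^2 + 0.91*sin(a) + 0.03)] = (1.7568*sin(a) - 0.4368)*cos(a)/(-1.83*sin(a)^2 + 0.91*sin(a) + 0.03)^2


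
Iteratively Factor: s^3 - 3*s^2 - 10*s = (s - 5)*(s^2 + 2*s) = (s - 5)*(s + 2)*(s)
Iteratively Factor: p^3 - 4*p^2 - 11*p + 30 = (p + 3)*(p^2 - 7*p + 10) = (p - 5)*(p + 3)*(p - 2)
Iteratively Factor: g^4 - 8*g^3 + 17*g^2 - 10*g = (g - 2)*(g^3 - 6*g^2 + 5*g) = (g - 2)*(g - 1)*(g^2 - 5*g) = (g - 5)*(g - 2)*(g - 1)*(g)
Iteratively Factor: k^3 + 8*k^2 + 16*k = (k + 4)*(k^2 + 4*k) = k*(k + 4)*(k + 4)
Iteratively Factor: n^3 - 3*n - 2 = (n + 1)*(n^2 - n - 2) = (n - 2)*(n + 1)*(n + 1)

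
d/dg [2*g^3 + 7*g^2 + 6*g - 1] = 6*g^2 + 14*g + 6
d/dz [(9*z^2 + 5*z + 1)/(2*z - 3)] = (18*z^2 - 54*z - 17)/(4*z^2 - 12*z + 9)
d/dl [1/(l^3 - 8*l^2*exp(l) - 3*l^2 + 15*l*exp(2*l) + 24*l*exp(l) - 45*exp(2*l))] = (8*l^2*exp(l) - 3*l^2 - 30*l*exp(2*l) - 8*l*exp(l) + 6*l + 75*exp(2*l) - 24*exp(l))/(l^3 - 8*l^2*exp(l) - 3*l^2 + 15*l*exp(2*l) + 24*l*exp(l) - 45*exp(2*l))^2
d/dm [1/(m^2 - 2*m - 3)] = 2*(1 - m)/(-m^2 + 2*m + 3)^2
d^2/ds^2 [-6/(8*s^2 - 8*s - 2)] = 24*(-4*s^2 + 4*s + 4*(2*s - 1)^2 + 1)/(-4*s^2 + 4*s + 1)^3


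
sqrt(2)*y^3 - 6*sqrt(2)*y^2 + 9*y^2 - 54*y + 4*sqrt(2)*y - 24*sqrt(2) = (y - 6)*(y + 4*sqrt(2))*(sqrt(2)*y + 1)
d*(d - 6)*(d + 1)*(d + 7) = d^4 + 2*d^3 - 41*d^2 - 42*d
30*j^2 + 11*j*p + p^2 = (5*j + p)*(6*j + p)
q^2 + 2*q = q*(q + 2)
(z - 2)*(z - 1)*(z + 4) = z^3 + z^2 - 10*z + 8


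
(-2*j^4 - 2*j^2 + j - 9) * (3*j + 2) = -6*j^5 - 4*j^4 - 6*j^3 - j^2 - 25*j - 18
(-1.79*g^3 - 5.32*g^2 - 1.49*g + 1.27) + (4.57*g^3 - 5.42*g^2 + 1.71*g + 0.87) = 2.78*g^3 - 10.74*g^2 + 0.22*g + 2.14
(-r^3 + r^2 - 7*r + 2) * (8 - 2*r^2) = 2*r^5 - 2*r^4 + 6*r^3 + 4*r^2 - 56*r + 16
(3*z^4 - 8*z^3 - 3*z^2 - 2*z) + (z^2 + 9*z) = 3*z^4 - 8*z^3 - 2*z^2 + 7*z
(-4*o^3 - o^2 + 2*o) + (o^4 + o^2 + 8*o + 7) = o^4 - 4*o^3 + 10*o + 7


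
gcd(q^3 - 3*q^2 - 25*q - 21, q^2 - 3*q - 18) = q + 3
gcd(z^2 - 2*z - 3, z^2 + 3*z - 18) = z - 3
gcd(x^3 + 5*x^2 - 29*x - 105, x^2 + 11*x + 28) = x + 7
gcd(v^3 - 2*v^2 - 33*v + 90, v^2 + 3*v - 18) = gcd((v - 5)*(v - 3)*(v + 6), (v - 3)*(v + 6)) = v^2 + 3*v - 18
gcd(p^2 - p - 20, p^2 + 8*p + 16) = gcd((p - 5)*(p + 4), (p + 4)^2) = p + 4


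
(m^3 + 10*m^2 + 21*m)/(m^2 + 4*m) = (m^2 + 10*m + 21)/(m + 4)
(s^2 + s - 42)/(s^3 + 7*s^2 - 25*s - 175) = (s - 6)/(s^2 - 25)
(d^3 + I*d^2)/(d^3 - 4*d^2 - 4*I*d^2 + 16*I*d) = d*(d + I)/(d^2 - 4*d - 4*I*d + 16*I)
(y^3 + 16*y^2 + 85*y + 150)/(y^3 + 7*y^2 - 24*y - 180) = (y^2 + 10*y + 25)/(y^2 + y - 30)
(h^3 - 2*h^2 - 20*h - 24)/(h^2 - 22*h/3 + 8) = 3*(h^2 + 4*h + 4)/(3*h - 4)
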